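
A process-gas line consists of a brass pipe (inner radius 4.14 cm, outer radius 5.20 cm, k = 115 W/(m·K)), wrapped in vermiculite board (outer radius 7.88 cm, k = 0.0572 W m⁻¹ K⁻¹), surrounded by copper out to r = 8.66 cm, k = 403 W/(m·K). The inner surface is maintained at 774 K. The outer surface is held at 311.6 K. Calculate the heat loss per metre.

Series thermal resistances, inner to outer:
  R'_brass = ln(0.0520/0.0414)/(2πk) = 0.2280/(2π·115) = 3.155×10^-4 m·K/W
  R'_vermiculite board = ln(0.0788/0.0520)/(2πk) = 0.4157/(2π·0.0572) = 1.157 m·K/W
  R'_copper = ln(0.0866/0.0788)/(2πk) = 0.09439/(2π·403) = 3.728×10^-5 m·K/W
ΣR = 3.155×10^-4 + 1.157 + 3.728×10^-5 = 1.157 m·K/W
Q' = ΔT/ΣR = (774 K − 311.6 K)/1.157 = 400 W/m

Q' = 400 W/m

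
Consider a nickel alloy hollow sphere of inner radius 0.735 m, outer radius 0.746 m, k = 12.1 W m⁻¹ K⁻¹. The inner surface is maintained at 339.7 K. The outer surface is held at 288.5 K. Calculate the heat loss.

Q = 388 kW

Q = 4πk·ΔT/(1/r₁ − 1/r₂) = 4π × 12.1 × 51.2 / (1/0.735 − 1/0.746) = 3.88×10^5 W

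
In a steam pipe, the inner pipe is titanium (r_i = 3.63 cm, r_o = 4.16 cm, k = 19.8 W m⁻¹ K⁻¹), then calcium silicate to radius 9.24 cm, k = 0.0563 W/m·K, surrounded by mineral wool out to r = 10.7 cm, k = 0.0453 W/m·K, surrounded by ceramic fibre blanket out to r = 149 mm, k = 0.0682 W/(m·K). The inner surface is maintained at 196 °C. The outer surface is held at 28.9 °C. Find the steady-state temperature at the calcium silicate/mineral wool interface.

T = 89.6 °C

Treat each layer as a resistance in series:
  R'_titanium = ln(0.0416/0.0363)/(2πk) = 0.1363/(2π·19.8) = 0.001095 m·K/W
  R'_calcium silicate = ln(0.0924/0.0416)/(2πk) = 0.7980/(2π·0.0563) = 2.256 m·K/W
  R'_mineral wool = ln(0.107/0.0924)/(2πk) = 0.1467/(2π·0.0453) = 0.5154 m·K/W
  R'_ceramic fibre blanket = ln(0.149/0.107)/(2πk) = 0.3311/(2π·0.0682) = 0.7727 m·K/W
ΣR = 0.001095 + 2.256 + 0.5154 + 0.7727 = 3.545 m·K/W
Q' = ΔT/ΣR = (196 °C − 28.9 °C)/3.545 = 47.14 W/m
From the inner boundary to the calcium silicate/mineral wool interface, ΣR_partial = 2.257 m·K/W.
T_interface = T_in − Q'·ΣR_partial = 196 °C − (47.14)(2.257) = 89.6 °C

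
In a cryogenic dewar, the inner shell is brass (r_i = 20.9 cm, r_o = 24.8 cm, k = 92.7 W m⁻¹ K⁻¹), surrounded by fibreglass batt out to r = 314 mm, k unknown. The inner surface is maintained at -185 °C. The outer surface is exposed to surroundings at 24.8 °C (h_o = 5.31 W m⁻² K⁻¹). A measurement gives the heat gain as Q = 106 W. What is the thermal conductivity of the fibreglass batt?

k = 0.0369 W/m·K

ΣR = ΔT/Q = |-185 − 24.8|/106 = 1.979 K/W
Known resistances:
  R_brass = (1/0.209 − 1/0.248)/(4πk) = 0.7524/(4π·92.7) = 6.459×10^-4 K/W
  R_conv,out = 1/(4πr²h) = 1/(4π·0.314²·5.31) = 0.1520 K/W
R_fibreglass batt = ΣR − ΣR_known = 1.979 − 0.1526 = 1.826 K/W
(1/r₁−1/r₂)/(4πk) = 1.826 ⇒ k = 0.8475/(4π·1.826) = 0.0369 W/m·K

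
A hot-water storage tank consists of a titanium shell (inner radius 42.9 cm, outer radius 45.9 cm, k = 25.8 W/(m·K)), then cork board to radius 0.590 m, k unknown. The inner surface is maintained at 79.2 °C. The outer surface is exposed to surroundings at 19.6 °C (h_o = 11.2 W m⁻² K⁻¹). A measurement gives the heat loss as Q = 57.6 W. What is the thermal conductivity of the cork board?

k = 0.0380 W/m·K

ΣR = ΔT/Q = |79.2 − 19.6|/57.6 = 1.035 K/W
Known resistances:
  R_titanium = (1/0.429 − 1/0.459)/(4πk) = 0.1524/(4π·25.8) = 4.699×10^-4 K/W
  R_conv,out = 1/(4πr²h) = 1/(4π·0.590²·11.2) = 0.02041 K/W
R_cork board = ΣR − ΣR_known = 1.035 − 0.02088 = 1.014 K/W
(1/r₁−1/r₂)/(4πk) = 1.014 ⇒ k = 0.4837/(4π·1.014) = 0.0380 W/m·K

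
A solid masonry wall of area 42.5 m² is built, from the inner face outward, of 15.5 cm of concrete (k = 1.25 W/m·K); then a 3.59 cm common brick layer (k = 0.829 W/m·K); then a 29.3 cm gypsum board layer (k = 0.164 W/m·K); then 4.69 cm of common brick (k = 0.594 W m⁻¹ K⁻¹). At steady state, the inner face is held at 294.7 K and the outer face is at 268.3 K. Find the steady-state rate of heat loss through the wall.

Q = 552 W

Resistance network (inner→outer):
  R_concrete = L/(kA) = 0.155/(1.25·42.5) = 0.002918 K/W
  R_common brick = L/(kA) = 0.0359/(0.829·42.5) = 0.001019 K/W
  R_gypsum board = L/(kA) = 0.293/(0.164·42.5) = 0.04204 K/W
  R_common brick = L/(kA) = 0.0469/(0.594·42.5) = 0.001858 K/W
ΣR = 0.002918 + 0.001019 + 0.04204 + 0.001858 = 0.04784 K/W
Q = ΔT/ΣR = (294.7 K − 268.3 K)/0.04784 = 552 W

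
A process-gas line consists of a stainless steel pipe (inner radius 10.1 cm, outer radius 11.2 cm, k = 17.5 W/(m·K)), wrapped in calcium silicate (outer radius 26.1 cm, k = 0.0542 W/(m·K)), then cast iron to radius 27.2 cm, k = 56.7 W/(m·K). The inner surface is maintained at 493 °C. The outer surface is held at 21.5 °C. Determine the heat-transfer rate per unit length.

Resistance network (inner→outer):
  R'_stainless steel = ln(0.112/0.101)/(2πk) = 0.1034/(2π·17.5) = 9.402×10^-4 m·K/W
  R'_calcium silicate = ln(0.261/0.112)/(2πk) = 0.8460/(2π·0.0542) = 2.484 m·K/W
  R'_cast iron = ln(0.272/0.261)/(2πk) = 0.04128/(2π·56.7) = 1.159×10^-4 m·K/W
ΣR = 9.402×10^-4 + 2.484 + 1.159×10^-4 = 2.485 m·K/W
Q' = ΔT/ΣR = (493 °C − 21.5 °C)/2.485 = 190 W/m

Q' = 190 W/m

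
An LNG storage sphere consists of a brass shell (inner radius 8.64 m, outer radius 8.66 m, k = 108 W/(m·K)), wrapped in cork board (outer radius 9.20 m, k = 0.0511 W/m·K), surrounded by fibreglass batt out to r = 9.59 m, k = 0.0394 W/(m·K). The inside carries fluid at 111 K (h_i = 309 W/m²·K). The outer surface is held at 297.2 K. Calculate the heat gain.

Q = 9.56 kW

Treat each layer as a resistance in series:
  R_conv,in = 1/(4πr²h) = 1/(4π·8.64²·309) = 3.450×10^-6 K/W
  R_brass = (1/8.64 − 1/8.66)/(4πk) = 2.673×10^-4/(4π·108) = 1.970×10^-7 K/W
  R_cork board = (1/8.66 − 1/9.20)/(4πk) = 0.006778/(4π·0.0511) = 0.01055 K/W
  R_fibreglass batt = (1/9.20 − 1/9.59)/(4πk) = 0.004420/(4π·0.0394) = 0.008928 K/W
ΣR = 3.450×10^-6 + 1.970×10^-7 + 0.01055 + 0.008928 = 0.01948 K/W
Q = ΔT/ΣR = (111 K − 297.2 K)/0.01948 = -9560 W
(Negative Q ⇒ heat flows inward; heat gain = 9560 W.)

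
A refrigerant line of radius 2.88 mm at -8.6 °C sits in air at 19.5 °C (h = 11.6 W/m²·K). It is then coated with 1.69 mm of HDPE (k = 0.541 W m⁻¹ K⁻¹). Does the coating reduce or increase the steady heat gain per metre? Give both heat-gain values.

increases: 5.90 → 8.95 W/m

Critical radius for a cylinder: r_cr = k/h = 0.0466 m = 4.66 cm.
Outer radius after coating: r₂ = 0.00288 + 0.00169 = 0.00457 m.
Since r₁ < r_cr and r₂ ≤ r_cr, the coating moves toward the maximum at r_cr — heat gain rises.
Bare: R = 1/(2πr₁h) = 4.764 m·K/W; Q = 28.1/4.764 = 5.90 W/m.
Coated: R = R_cond + R_conv = 3.138 m·K/W; Q = 28.1/3.138 = 8.95 W/m.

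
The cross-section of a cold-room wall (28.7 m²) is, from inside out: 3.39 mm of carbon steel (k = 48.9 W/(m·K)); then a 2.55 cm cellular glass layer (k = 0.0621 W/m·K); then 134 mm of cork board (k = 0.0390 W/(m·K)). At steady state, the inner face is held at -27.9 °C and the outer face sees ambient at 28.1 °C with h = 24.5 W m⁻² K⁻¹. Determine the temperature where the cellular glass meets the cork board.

Treat each layer as a resistance in series:
  R_carbon steel = L/(kA) = 0.00339/(48.9·28.7) = 2.416×10^-6 K/W
  R_cellular glass = L/(kA) = 0.0255/(0.0621·28.7) = 0.01431 K/W
  R_cork board = L/(kA) = 0.134/(0.0390·28.7) = 0.1197 K/W
  R_conv,out = 1/(hA) = 1/(24.5·28.7) = 0.001422 K/W
ΣR = 2.416×10^-6 + 0.01431 + 0.1197 + 0.001422 = 0.1354 K/W
Q = ΔT/ΣR = (-27.9 °C − 28.1 °C)/0.1354 = -413.6 W
From the inner boundary to the cellular glass/cork board interface, ΣR_partial = 0.01431 K/W.
T_interface = T_in − Q·ΣR_partial = -27.9 °C − (-413.6)(0.01431) = -22.0 °C

T = -22.0 °C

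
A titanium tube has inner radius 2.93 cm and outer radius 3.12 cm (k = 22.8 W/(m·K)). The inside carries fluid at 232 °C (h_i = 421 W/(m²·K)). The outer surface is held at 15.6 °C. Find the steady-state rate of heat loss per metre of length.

Q' = 16.2 kW/m

Treat each layer as a resistance in series:
  R'_conv,in = 1/(2πr h) = 1/(2π·0.0293·421) = 0.01290 m·K/W
  R'_titanium = ln(0.0312/0.0293)/(2πk) = 0.06283/(2π·22.8) = 4.386×10^-4 m·K/W
ΣR = 0.01290 + 4.386×10^-4 = 0.01334 m·K/W
Q' = ΔT/ΣR = (232 °C − 15.6 °C)/0.01334 = 16200 W/m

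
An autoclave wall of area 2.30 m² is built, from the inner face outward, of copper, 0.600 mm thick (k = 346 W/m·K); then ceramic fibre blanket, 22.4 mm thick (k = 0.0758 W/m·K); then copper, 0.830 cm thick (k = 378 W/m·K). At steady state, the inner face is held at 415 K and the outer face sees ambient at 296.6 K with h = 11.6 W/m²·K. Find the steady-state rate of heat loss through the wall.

Q = 713 W

Resistance network (inner→outer):
  R_copper = L/(kA) = 6.00×10^-4/(346·2.30) = 7.540×10^-7 K/W
  R_ceramic fibre blanket = L/(kA) = 0.0224/(0.0758·2.30) = 0.1285 K/W
  R_copper = L/(kA) = 0.00830/(378·2.30) = 9.547×10^-6 K/W
  R_conv,out = 1/(hA) = 1/(11.6·2.30) = 0.03748 K/W
ΣR = 7.540×10^-7 + 0.1285 + 9.547×10^-6 + 0.03748 = 0.1660 K/W
Q = ΔT/ΣR = (415 K − 296.6 K)/0.1660 = 713 W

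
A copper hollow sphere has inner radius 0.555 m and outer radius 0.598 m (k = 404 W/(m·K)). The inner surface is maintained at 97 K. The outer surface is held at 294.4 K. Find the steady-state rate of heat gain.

Q = 7740 kW

Q = 4πk·ΔT/(1/r₁ − 1/r₂) = 4π × 404 × 197.4 / (1/0.555 − 1/0.598) = 7.74×10^6 W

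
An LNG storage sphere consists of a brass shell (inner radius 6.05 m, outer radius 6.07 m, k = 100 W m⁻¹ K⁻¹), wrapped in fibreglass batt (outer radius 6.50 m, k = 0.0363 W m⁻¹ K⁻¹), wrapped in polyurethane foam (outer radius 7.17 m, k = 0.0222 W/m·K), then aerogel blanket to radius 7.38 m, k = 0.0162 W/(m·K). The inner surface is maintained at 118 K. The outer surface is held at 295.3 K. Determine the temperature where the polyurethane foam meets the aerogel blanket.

T = 258.9 K

Treat each layer as a resistance in series:
  R_brass = (1/6.05 − 1/6.07)/(4πk) = 5.446×10^-4/(4π·100) = 4.334×10^-7 K/W
  R_fibreglass batt = (1/6.07 − 1/6.50)/(4πk) = 0.01090/(4π·0.0363) = 0.02389 K/W
  R_polyurethane foam = (1/6.50 − 1/7.17)/(4πk) = 0.01438/(4π·0.0222) = 0.05153 K/W
  R_aerogel blanket = (1/7.17 − 1/7.38)/(4πk) = 0.003969/(4π·0.0162) = 0.01949 K/W
ΣR = 4.334×10^-7 + 0.02389 + 0.05153 + 0.01949 = 0.09491 K/W
Q = ΔT/ΣR = (118 K − 295.3 K)/0.09491 = -1868 W
From the inner boundary to the polyurethane foam/aerogel blanket interface, ΣR_partial = 0.07542 K/W.
T_interface = T_in − Q·ΣR_partial = 118 K − (-1868)(0.07542) = 258.9 K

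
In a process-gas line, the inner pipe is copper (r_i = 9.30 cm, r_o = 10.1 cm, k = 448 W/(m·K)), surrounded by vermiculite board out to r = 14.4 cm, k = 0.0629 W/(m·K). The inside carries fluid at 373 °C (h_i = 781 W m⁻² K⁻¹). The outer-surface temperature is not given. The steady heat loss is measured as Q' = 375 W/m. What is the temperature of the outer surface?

Series resistances:
  R'_conv,in = 1/(2πr h) = 1/(2π·0.0930·781) = 0.002191 m·K/W
  R'_copper = ln(0.101/0.0930)/(2πk) = 0.08252/(2π·448) = 2.932×10^-5 m·K/W
  R'_vermiculite board = ln(0.144/0.101)/(2πk) = 0.3547/(2π·0.0629) = 0.8975 m·K/W
ΣR = 0.8997 m·K/W
ΔT = Q'·ΣR = 375 × 0.8997 = 337.4 K
Heat flows outward, so T_out = T_in − ΔT = 373 − 337.4 = 35.6 °C

T_out = 35.6 °C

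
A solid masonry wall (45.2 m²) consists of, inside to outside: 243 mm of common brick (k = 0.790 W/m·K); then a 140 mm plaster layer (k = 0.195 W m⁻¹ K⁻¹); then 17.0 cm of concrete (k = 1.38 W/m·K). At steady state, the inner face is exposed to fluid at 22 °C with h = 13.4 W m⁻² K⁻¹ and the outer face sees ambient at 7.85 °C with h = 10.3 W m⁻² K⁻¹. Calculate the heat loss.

Resistance network (inner→outer):
  R_conv,in = 1/(hA) = 1/(13.4·45.2) = 0.001651 K/W
  R_common brick = L/(kA) = 0.243/(0.790·45.2) = 0.006805 K/W
  R_plaster = L/(kA) = 0.140/(0.195·45.2) = 0.01588 K/W
  R_concrete = L/(kA) = 0.170/(1.38·45.2) = 0.002725 K/W
  R_conv,out = 1/(hA) = 1/(10.3·45.2) = 0.002148 K/W
ΣR = 0.001651 + 0.006805 + 0.01588 + 0.002725 + 0.002148 = 0.02921 K/W
Q = ΔT/ΣR = (22 °C − 7.85 °C)/0.02921 = 484 W

Q = 484 W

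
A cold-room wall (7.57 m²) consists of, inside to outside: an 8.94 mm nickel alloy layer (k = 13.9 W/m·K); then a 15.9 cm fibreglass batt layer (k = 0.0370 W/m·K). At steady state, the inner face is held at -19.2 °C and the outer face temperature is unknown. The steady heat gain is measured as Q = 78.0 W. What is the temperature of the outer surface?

T_out = 25.1 °C

Series resistances:
  R_nickel alloy = L/(kA) = 0.00894/(13.9·7.57) = 8.496×10^-5 K/W
  R_fibreglass batt = L/(kA) = 0.159/(0.0370·7.57) = 0.5677 K/W
ΣR = 0.5678 K/W
ΔT = Q·ΣR = 78.0 × 0.5678 = 44.29 K
Heat flows inward, so T_out = T_in + ΔT = -19.2 + 44.29 = 25.1 °C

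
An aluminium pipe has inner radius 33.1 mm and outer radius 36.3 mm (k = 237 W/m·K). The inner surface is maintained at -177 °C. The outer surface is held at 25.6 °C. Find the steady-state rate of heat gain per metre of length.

Q' = 2πk·ΔT/ln(r₂/r₁) = 2π × 237 × 202.6 / ln(0.0363/0.0331) = 3.27×10^6 W/m

Q' = 3270 kW/m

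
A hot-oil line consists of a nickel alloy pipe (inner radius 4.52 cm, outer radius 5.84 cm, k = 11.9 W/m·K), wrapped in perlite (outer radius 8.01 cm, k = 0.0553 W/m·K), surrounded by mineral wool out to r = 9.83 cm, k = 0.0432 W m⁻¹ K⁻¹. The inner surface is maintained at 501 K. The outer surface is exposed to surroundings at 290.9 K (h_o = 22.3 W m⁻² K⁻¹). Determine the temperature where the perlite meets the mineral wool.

T = 391 K

Resistance network (inner→outer):
  R'_nickel alloy = ln(0.0584/0.0452)/(2πk) = 0.2562/(2π·11.9) = 0.003427 m·K/W
  R'_perlite = ln(0.0801/0.0584)/(2πk) = 0.3160/(2π·0.0553) = 0.9093 m·K/W
  R'_mineral wool = ln(0.0983/0.0801)/(2πk) = 0.2047/(2π·0.0432) = 0.7543 m·K/W
  R'_conv,out = 1/(2πr h) = 1/(2π·0.0983·22.3) = 0.07260 m·K/W
ΣR = 0.003427 + 0.9093 + 0.7543 + 0.07260 = 1.740 m·K/W
Q' = ΔT/ΣR = (501 K − 290.9 K)/1.740 = 120.7 W/m
From the inner boundary to the perlite/mineral wool interface, ΣR_partial = 0.9127 m·K/W.
T_interface = T_in − Q'·ΣR_partial = 501 K − (120.7)(0.9127) = 391 K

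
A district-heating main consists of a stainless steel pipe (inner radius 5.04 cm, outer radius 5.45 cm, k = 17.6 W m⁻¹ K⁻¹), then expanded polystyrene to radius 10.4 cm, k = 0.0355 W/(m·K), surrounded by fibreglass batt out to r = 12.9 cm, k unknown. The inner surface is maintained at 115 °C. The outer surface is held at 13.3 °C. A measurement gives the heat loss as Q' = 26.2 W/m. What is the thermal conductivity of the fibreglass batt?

k = 0.0348 W/m·K

ΣR = ΔT/Q' = |115 − 13.3|/26.2 = 3.882 m·K/W
Known resistances:
  R'_stainless steel = ln(0.0545/0.0504)/(2πk) = 0.07821/(2π·17.6) = 7.072×10^-4 m·K/W
  R'_expanded polystyrene = ln(0.104/0.0545)/(2πk) = 0.6462/(2π·0.0355) = 2.897 m·K/W
R_fibreglass batt = ΣR − ΣR_known = 3.882 − 2.898 = 0.9840 m·K/W
ln(r₂/r₁)/(2πk) = 0.9840 ⇒ k = 0.2154/(2π·0.9840) = 0.0348 W/m·K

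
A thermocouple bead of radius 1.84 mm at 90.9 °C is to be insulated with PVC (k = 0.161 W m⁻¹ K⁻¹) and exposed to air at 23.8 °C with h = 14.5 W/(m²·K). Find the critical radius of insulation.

r_cr = 2.22 cm

For a sphere, r_cr = 2k_ins/h = 2·0.161/14.5 = 0.0222 m = 2.22 cm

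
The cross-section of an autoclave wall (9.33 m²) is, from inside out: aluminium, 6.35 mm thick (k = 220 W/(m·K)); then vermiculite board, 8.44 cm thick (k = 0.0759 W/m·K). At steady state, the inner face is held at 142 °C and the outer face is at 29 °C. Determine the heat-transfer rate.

Q = 948 W

Series thermal resistances, inner to outer:
  R_aluminium = L/(kA) = 0.00635/(220·9.33) = 3.094×10^-6 K/W
  R_vermiculite board = L/(kA) = 0.0844/(0.0759·9.33) = 0.1192 K/W
ΣR = 3.094×10^-6 + 0.1192 = 0.1192 K/W
Q = ΔT/ΣR = (142 °C − 29 °C)/0.1192 = 948 W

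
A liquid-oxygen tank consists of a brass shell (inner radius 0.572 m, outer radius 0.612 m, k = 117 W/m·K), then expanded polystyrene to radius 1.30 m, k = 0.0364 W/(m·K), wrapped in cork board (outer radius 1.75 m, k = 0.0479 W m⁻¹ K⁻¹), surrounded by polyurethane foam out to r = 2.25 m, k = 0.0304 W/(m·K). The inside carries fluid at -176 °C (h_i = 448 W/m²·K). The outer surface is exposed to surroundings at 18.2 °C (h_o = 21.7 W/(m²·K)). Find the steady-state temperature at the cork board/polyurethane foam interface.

Treat each layer as a resistance in series:
  R_conv,in = 1/(4πr²h) = 1/(4π·0.572²·448) = 5.429×10^-4 K/W
  R_brass = (1/0.572 − 1/0.612)/(4πk) = 0.1143/(4π·117) = 7.772×10^-5 K/W
  R_expanded polystyrene = (1/0.612 − 1/1.30)/(4πk) = 0.8648/(4π·0.0364) = 1.891 K/W
  R_cork board = (1/1.30 − 1/1.75)/(4πk) = 0.1978/(4π·0.0479) = 0.3286 K/W
  R_polyurethane foam = (1/1.75 − 1/2.25)/(4πk) = 0.1270/(4π·0.0304) = 0.3324 K/W
  R_conv,out = 1/(4πr²h) = 1/(4π·2.25²·21.7) = 7.244×10^-4 K/W
ΣR = 5.429×10^-4 + 7.772×10^-5 + 1.891 + 0.3286 + 0.3324 + 7.244×10^-4 = 2.553 K/W
Q = ΔT/ΣR = (-176 °C − 18.2 °C)/2.553 = -76.07 W
From the inner boundary to the cork board/polyurethane foam interface, ΣR_partial = 2.220 K/W.
T_interface = T_in − Q·ΣR_partial = -176 °C − (-76.07)(2.220) = -7.1 °C

T = -7.1 °C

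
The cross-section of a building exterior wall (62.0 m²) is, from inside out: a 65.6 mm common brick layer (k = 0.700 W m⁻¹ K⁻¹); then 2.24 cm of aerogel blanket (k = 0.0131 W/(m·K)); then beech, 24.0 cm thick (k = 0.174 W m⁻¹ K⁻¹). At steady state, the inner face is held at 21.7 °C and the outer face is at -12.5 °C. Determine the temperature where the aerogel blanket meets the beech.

T = 2.32 °C

Series thermal resistances, inner to outer:
  R_common brick = L/(kA) = 0.0656/(0.700·62.0) = 0.001512 K/W
  R_aerogel blanket = L/(kA) = 0.0224/(0.0131·62.0) = 0.02758 K/W
  R_beech = L/(kA) = 0.240/(0.174·62.0) = 0.02225 K/W
ΣR = 0.001512 + 0.02758 + 0.02225 = 0.05134 K/W
Q = ΔT/ΣR = (21.7 °C − -12.5 °C)/0.05134 = 666.1 W
From the inner boundary to the aerogel blanket/beech interface, ΣR_partial = 0.02909 K/W.
T_interface = T_in − Q·ΣR_partial = 21.7 °C − (666.1)(0.02909) = 2.32 °C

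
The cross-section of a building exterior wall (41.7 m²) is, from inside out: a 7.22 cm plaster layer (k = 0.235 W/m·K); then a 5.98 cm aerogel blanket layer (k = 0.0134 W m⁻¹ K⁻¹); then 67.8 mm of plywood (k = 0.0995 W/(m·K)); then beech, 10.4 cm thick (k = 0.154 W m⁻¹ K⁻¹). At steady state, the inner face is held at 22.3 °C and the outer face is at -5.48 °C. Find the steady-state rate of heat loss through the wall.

Series thermal resistances, inner to outer:
  R_plaster = L/(kA) = 0.0722/(0.235·41.7) = 0.007368 K/W
  R_aerogel blanket = L/(kA) = 0.0598/(0.0134·41.7) = 0.1070 K/W
  R_plywood = L/(kA) = 0.0678/(0.0995·41.7) = 0.01634 K/W
  R_beech = L/(kA) = 0.104/(0.154·41.7) = 0.01619 K/W
ΣR = 0.007368 + 0.1070 + 0.01634 + 0.01619 = 0.1469 K/W
Q = ΔT/ΣR = (22.3 °C − -5.48 °C)/0.1469 = 189 W

Q = 189 W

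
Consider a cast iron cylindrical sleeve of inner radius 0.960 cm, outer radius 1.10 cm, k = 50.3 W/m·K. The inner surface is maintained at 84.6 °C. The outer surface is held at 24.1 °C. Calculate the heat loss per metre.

Q' = 140 kW/m

Q' = 2πk·ΔT/ln(r₂/r₁) = 2π × 50.3 × 60.5 / ln(0.0110/0.00960) = 1.40×10^5 W/m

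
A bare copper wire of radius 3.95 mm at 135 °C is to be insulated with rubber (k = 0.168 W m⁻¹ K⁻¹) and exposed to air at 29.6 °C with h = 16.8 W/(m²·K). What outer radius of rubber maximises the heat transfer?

For a cylinder, r_cr = k_ins/h = 0.168/16.8 = 0.0100 m = 1.00 cm

r_cr = 1.00 cm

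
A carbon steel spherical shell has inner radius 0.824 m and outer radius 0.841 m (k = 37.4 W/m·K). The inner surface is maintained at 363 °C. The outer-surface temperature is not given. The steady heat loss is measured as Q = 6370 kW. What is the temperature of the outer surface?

T_out = 30.5 °C

Sum the resistances:
  R_carbon steel = (1/0.824 − 1/0.841)/(4πk) = 0.02453/(4π·37.4) = 5.220×10^-5 K/W
ΣR = 5.220×10^-5 K/W
ΔT = Q·ΣR = 6.37×10^6 × 5.220×10^-5 = 332.5 K
Heat flows outward, so T_out = T_in − ΔT = 363 − 332.5 = 30.5 °C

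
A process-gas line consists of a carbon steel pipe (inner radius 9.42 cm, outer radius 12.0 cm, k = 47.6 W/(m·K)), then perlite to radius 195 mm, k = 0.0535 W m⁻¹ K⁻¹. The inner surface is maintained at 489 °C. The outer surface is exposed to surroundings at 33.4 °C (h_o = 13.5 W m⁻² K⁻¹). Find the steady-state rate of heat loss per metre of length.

Q' = 303 W/m

Resistance network (inner→outer):
  R'_carbon steel = ln(0.120/0.0942)/(2πk) = 0.2421/(2π·47.6) = 8.094×10^-4 m·K/W
  R'_perlite = ln(0.195/0.120)/(2πk) = 0.4855/(2π·0.0535) = 1.444 m·K/W
  R'_conv,out = 1/(2πr h) = 1/(2π·0.195·13.5) = 0.06046 m·K/W
ΣR = 8.094×10^-4 + 1.444 + 0.06046 = 1.505 m·K/W
Q' = ΔT/ΣR = (489 °C − 33.4 °C)/1.505 = 303 W/m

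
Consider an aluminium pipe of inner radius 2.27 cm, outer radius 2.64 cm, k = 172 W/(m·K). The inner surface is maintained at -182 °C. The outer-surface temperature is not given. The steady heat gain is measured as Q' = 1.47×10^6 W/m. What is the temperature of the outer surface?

Series resistances:
  R'_aluminium = ln(0.0264/0.0227)/(2πk) = 0.1510/(2π·172) = 1.397×10^-4 m·K/W
ΣR = 1.397×10^-4 m·K/W
ΔT = Q'·ΣR = 1.47×10^6 × 1.397×10^-4 = 205.4 K
Heat flows inward, so T_out = T_in + ΔT = -182 + 205.4 = 23.4 °C

T_out = 23.4 °C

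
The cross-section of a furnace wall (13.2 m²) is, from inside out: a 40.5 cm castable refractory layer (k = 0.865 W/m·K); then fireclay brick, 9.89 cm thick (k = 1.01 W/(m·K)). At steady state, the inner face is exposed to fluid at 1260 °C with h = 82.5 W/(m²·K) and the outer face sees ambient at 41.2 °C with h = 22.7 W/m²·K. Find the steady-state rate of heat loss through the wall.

Treat each layer as a resistance in series:
  R_conv,in = 1/(hA) = 1/(82.5·13.2) = 9.183×10^-4 K/W
  R_castable refractory = L/(kA) = 0.405/(0.865·13.2) = 0.03547 K/W
  R_fireclay brick = L/(kA) = 0.0989/(1.01·13.2) = 0.007418 K/W
  R_conv,out = 1/(hA) = 1/(22.7·13.2) = 0.003337 K/W
ΣR = 9.183×10^-4 + 0.03547 + 0.007418 + 0.003337 = 0.04714 K/W
Q = ΔT/ΣR = (1260 °C − 41.2 °C)/0.04714 = 25900 W

Q = 25900 W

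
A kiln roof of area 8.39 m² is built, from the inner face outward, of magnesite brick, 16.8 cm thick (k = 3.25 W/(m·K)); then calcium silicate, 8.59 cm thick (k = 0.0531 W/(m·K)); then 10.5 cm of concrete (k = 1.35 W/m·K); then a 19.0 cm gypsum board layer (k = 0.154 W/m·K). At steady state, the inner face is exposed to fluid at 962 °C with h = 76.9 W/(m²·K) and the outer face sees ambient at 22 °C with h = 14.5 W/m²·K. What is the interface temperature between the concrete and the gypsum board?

T = 422 °C

Treat each layer as a resistance in series:
  R_conv,in = 1/(hA) = 1/(76.9·8.39) = 0.001550 K/W
  R_magnesite brick = L/(kA) = 0.168/(3.25·8.39) = 0.006161 K/W
  R_calcium silicate = L/(kA) = 0.0859/(0.0531·8.39) = 0.1928 K/W
  R_concrete = L/(kA) = 0.105/(1.35·8.39) = 0.009270 K/W
  R_gypsum board = L/(kA) = 0.190/(0.154·8.39) = 0.1471 K/W
  R_conv,out = 1/(hA) = 1/(14.5·8.39) = 0.008220 K/W
ΣR = 0.001550 + 0.006161 + 0.1928 + 0.009270 + 0.1471 + 0.008220 = 0.3651 K/W
Q = ΔT/ΣR = (962 °C − 22 °C)/0.3651 = 2575 W
From the inner boundary to the concrete/gypsum board interface, ΣR_partial = 0.2098 K/W.
T_interface = T_in − Q·ΣR_partial = 962 °C − (2575)(0.2098) = 422 °C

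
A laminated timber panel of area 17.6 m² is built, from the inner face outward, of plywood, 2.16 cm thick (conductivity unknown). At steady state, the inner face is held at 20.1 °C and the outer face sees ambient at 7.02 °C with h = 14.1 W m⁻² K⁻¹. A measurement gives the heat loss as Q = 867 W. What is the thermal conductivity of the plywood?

ΣR = ΔT/Q = |20.1 − 7.02|/867 = 0.01509 K/W
Known resistances:
  R_conv,out = 1/(hA) = 1/(14.1·17.6) = 0.004030 K/W
R_plywood = ΣR − ΣR_known = 0.01509 − 0.004030 = 0.01106 K/W
L/(kA) = 0.01106 ⇒ k = 0.0216/(0.01106·17.6) = 0.111 W/m·K

k = 0.111 W/m·K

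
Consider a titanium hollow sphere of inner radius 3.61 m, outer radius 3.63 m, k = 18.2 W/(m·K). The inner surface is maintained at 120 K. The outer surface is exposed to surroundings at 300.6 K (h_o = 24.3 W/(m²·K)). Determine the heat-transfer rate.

Series thermal resistances, inner to outer:
  R_titanium = (1/3.61 − 1/3.63)/(4πk) = 0.001526/(4π·18.2) = 6.673×10^-6 K/W
  R_conv,out = 1/(4πr²h) = 1/(4π·3.63²·24.3) = 2.485×10^-4 K/W
ΣR = 6.673×10^-6 + 2.485×10^-4 = 2.552×10^-4 K/W
Q = ΔT/ΣR = (120 K − 300.6 K)/2.552×10^-4 = -7.08×10^5 W
(Negative Q ⇒ heat flows inward; heat gain = 7.08×10^5 W.)

Q = 708 kW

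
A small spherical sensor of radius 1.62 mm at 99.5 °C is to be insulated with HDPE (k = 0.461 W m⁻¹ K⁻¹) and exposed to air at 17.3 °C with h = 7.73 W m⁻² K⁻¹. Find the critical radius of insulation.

r_cr = 11.9 cm

For a sphere, r_cr = 2k_ins/h = 2·0.461/7.73 = 0.119 m = 11.9 cm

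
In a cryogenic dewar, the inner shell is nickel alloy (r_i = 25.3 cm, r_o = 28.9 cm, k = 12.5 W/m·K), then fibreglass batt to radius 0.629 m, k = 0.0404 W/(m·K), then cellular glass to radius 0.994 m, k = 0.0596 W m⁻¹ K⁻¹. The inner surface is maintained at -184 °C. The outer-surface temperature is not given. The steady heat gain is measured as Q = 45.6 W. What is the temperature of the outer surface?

T_out = 19.7 °C

Series resistances:
  R_nickel alloy = (1/0.253 − 1/0.289)/(4πk) = 0.4924/(4π·12.5) = 0.003134 K/W
  R_fibreglass batt = (1/0.289 − 1/0.629)/(4πk) = 1.870/(4π·0.0404) = 3.684 K/W
  R_cellular glass = (1/0.629 − 1/0.994)/(4πk) = 0.5838/(4π·0.0596) = 0.7795 K/W
ΣR = 4.467 K/W
ΔT = Q·ΣR = 45.6 × 4.467 = 203.7 K
Heat flows inward, so T_out = T_in + ΔT = -184 + 203.7 = 19.7 °C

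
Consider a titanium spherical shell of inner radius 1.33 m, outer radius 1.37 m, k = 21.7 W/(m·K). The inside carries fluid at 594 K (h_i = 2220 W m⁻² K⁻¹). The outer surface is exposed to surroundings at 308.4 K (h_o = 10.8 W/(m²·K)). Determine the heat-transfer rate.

Treat each layer as a resistance in series:
  R_conv,in = 1/(4πr²h) = 1/(4π·1.33²·2220) = 2.026×10^-5 K/W
  R_titanium = (1/1.33 − 1/1.37)/(4πk) = 0.02195/(4π·21.7) = 8.050×10^-5 K/W
  R_conv,out = 1/(4πr²h) = 1/(4π·1.37²·10.8) = 0.003926 K/W
ΣR = 2.026×10^-5 + 8.050×10^-5 + 0.003926 = 0.004027 K/W
Q = ΔT/ΣR = (594 K − 308.4 K)/0.004027 = 70900 W

Q = 70.9 kW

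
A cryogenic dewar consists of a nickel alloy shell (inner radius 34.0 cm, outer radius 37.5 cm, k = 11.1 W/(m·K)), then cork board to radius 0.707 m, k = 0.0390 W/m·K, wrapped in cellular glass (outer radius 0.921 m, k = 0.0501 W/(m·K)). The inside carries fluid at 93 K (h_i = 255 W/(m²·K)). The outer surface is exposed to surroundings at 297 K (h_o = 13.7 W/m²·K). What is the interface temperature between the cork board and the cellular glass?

T = 262.1 K

Series thermal resistances, inner to outer:
  R_conv,in = 1/(4πr²h) = 1/(4π·0.340²·255) = 0.002700 K/W
  R_nickel alloy = (1/0.340 − 1/0.375)/(4πk) = 0.2745/(4π·11.1) = 0.001968 K/W
  R_cork board = (1/0.375 − 1/0.707)/(4πk) = 1.252/(4π·0.0390) = 2.555 K/W
  R_cellular glass = (1/0.707 − 1/0.921)/(4πk) = 0.3287/(4π·0.0501) = 0.5220 K/W
  R_conv,out = 1/(4πr²h) = 1/(4π·0.921²·13.7) = 0.006848 K/W
ΣR = 0.002700 + 0.001968 + 2.555 + 0.5220 + 0.006848 = 3.089 K/W
Q = ΔT/ΣR = (93 K − 297 K)/3.089 = -66.04 W
From the inner boundary to the cork board/cellular glass interface, ΣR_partial = 2.560 K/W.
T_interface = T_in − Q·ΣR_partial = 93 K − (-66.04)(2.560) = 262.1 K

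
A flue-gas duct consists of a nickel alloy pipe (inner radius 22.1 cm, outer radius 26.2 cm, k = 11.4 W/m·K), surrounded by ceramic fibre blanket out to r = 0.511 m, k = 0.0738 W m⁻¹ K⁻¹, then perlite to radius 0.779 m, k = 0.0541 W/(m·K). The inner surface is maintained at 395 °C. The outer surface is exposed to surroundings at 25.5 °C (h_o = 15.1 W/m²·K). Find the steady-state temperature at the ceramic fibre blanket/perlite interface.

T = 197 °C

Series thermal resistances, inner to outer:
  R'_nickel alloy = ln(0.262/0.221)/(2πk) = 0.1702/(2π·11.4) = 0.002376 m·K/W
  R'_ceramic fibre blanket = ln(0.511/0.262)/(2πk) = 0.6680/(2π·0.0738) = 1.441 m·K/W
  R'_perlite = ln(0.779/0.511)/(2πk) = 0.4216/(2π·0.0541) = 1.240 m·K/W
  R'_conv,out = 1/(2πr h) = 1/(2π·0.779·15.1) = 0.01353 m·K/W
ΣR = 0.002376 + 1.441 + 1.240 + 0.01353 = 2.697 m·K/W
Q' = ΔT/ΣR = (395 °C − 25.5 °C)/2.697 = 137.0 W/m
From the inner boundary to the ceramic fibre blanket/perlite interface, ΣR_partial = 1.443 m·K/W.
T_interface = T_in − Q'·ΣR_partial = 395 °C − (137.0)(1.443) = 197 °C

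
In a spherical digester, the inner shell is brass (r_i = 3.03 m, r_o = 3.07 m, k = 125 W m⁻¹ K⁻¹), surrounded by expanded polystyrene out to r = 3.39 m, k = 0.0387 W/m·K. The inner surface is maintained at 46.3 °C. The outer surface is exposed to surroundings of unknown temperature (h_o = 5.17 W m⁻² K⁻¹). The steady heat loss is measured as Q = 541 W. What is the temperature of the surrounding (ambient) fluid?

T_out = 11.4 °C

Sum the resistances:
  R_brass = (1/3.03 − 1/3.07)/(4πk) = 0.004300/(4π·125) = 2.738×10^-6 K/W
  R_expanded polystyrene = (1/3.07 − 1/3.39)/(4πk) = 0.03075/(4π·0.0387) = 0.06323 K/W
  R_conv,out = 1/(4πr²h) = 1/(4π·3.39²·5.17) = 0.001339 K/W
ΣR = 0.06457 K/W
ΔT = Q·ΣR = 541 × 0.06457 = 34.93 K
Heat flows outward, so T_out = T_in − ΔT = 46.3 − 34.93 = 11.4 °C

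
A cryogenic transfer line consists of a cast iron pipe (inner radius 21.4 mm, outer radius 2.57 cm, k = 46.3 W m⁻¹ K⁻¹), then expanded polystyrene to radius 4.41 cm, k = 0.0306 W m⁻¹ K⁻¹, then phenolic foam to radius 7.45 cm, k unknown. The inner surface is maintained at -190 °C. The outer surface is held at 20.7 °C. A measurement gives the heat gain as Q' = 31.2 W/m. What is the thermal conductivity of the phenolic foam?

ΣR = ΔT/Q' = |-190 − 20.7|/31.2 = 6.753 m·K/W
Known resistances:
  R'_cast iron = ln(0.0257/0.0214)/(2πk) = 0.1831/(2π·46.3) = 6.294×10^-4 m·K/W
  R'_expanded polystyrene = ln(0.0441/0.0257)/(2πk) = 0.5400/(2π·0.0306) = 2.808 m·K/W
R_phenolic foam = ΣR − ΣR_known = 6.753 − 2.809 = 3.944 m·K/W
ln(r₂/r₁)/(2πk) = 3.944 ⇒ k = 0.5243/(2π·3.944) = 0.0212 W/m·K

k = 0.0212 W/m·K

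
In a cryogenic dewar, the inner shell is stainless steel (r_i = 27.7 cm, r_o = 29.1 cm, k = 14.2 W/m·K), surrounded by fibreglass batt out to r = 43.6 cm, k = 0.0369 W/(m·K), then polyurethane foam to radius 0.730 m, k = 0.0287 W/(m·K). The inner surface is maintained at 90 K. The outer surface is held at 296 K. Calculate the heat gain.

Resistance network (inner→outer):
  R_stainless steel = (1/0.277 − 1/0.291)/(4πk) = 0.1737/(4π·14.2) = 9.733×10^-4 K/W
  R_fibreglass batt = (1/0.291 − 1/0.436)/(4πk) = 1.143/(4π·0.0369) = 2.465 K/W
  R_polyurethane foam = (1/0.436 − 1/0.730)/(4πk) = 0.9237/(4π·0.0287) = 2.561 K/W
ΣR = 9.733×10^-4 + 2.465 + 2.561 = 5.027 K/W
Q = ΔT/ΣR = (90 K − 296 K)/5.027 = -41.0 W
(Negative Q ⇒ heat flows inward; heat gain = 41.0 W.)

Q = 41.0 W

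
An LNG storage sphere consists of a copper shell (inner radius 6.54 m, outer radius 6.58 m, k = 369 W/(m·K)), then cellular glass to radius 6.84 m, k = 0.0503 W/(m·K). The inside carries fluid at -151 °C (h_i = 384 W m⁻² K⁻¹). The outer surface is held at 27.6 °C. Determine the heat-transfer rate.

Series thermal resistances, inner to outer:
  R_conv,in = 1/(4πr²h) = 1/(4π·6.54²·384) = 4.845×10^-6 K/W
  R_copper = (1/6.54 − 1/6.58)/(4πk) = 9.295×10^-4/(4π·369) = 2.005×10^-7 K/W
  R_cellular glass = (1/6.58 − 1/6.84)/(4πk) = 0.005777/(4π·0.0503) = 0.009139 K/W
ΣR = 4.845×10^-6 + 2.005×10^-7 + 0.009139 = 0.009144 K/W
Q = ΔT/ΣR = (-151 °C − 27.6 °C)/0.009144 = -19500 W
(Negative Q ⇒ heat flows inward; heat gain = 19500 W.)

Q = 19.5 kW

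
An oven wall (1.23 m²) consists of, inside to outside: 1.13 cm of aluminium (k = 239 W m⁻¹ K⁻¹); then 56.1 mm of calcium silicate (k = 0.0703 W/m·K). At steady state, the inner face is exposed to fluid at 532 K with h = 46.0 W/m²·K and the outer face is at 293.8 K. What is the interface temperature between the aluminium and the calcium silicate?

Series thermal resistances, inner to outer:
  R_conv,in = 1/(hA) = 1/(46.0·1.23) = 0.01767 K/W
  R_aluminium = L/(kA) = 0.0113/(239·1.23) = 3.844×10^-5 K/W
  R_calcium silicate = L/(kA) = 0.0561/(0.0703·1.23) = 0.6488 K/W
ΣR = 0.01767 + 3.844×10^-5 + 0.6488 = 0.6665 K/W
Q = ΔT/ΣR = (532 K − 293.8 K)/0.6665 = 357.4 W
From the inner boundary to the aluminium/calcium silicate interface, ΣR_partial = 0.01771 K/W.
T_interface = T_in − Q·ΣR_partial = 532 K − (357.4)(0.01771) = 526 K

T = 526 K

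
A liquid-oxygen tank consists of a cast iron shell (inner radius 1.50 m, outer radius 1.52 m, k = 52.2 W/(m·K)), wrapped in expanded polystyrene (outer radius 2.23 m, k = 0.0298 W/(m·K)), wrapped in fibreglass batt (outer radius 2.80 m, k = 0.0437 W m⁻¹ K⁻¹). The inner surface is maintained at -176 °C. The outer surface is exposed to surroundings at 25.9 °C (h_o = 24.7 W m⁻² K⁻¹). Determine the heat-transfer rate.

Q = 278 W

Series thermal resistances, inner to outer:
  R_cast iron = (1/1.50 − 1/1.52)/(4πk) = 0.008772/(4π·52.2) = 1.337×10^-5 K/W
  R_expanded polystyrene = (1/1.52 − 1/2.23)/(4πk) = 0.2095/(4π·0.0298) = 0.5594 K/W
  R_fibreglass batt = (1/2.23 − 1/2.80)/(4πk) = 0.09129/(4π·0.0437) = 0.1662 K/W
  R_conv,out = 1/(4πr²h) = 1/(4π·2.80²·24.7) = 4.109×10^-4 K/W
ΣR = 1.337×10^-5 + 0.5594 + 0.1662 + 4.109×10^-4 = 0.7260 K/W
Q = ΔT/ΣR = (-176 °C − 25.9 °C)/0.7260 = -278 W
(Negative Q ⇒ heat flows inward; heat gain = 278 W.)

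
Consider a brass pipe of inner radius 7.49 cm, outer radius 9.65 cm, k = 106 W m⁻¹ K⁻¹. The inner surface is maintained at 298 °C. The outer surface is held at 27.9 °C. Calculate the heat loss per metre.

Q' = 2πk·ΔT/ln(r₂/r₁) = 2π × 106 × 270.1 / ln(0.0965/0.0749) = 7.10×10^5 W/m

Q' = 710 kW/m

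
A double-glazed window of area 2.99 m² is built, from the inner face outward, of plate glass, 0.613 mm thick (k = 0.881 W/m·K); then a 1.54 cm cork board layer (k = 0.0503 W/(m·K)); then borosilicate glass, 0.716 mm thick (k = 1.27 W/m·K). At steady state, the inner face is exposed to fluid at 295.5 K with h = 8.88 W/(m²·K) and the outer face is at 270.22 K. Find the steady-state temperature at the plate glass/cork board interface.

T = 288.7 K

Treat each layer as a resistance in series:
  R_conv,in = 1/(hA) = 1/(8.88·2.99) = 0.03766 K/W
  R_plate glass = L/(kA) = 6.13×10^-4/(0.881·2.99) = 2.327×10^-4 K/W
  R_cork board = L/(kA) = 0.0154/(0.0503·2.99) = 0.1024 K/W
  R_borosilicate glass = L/(kA) = 7.16×10^-4/(1.27·2.99) = 1.886×10^-4 K/W
ΣR = 0.03766 + 2.327×10^-4 + 0.1024 + 1.886×10^-4 = 0.1405 K/W
Q = ΔT/ΣR = (295.5 K − 270.22 K)/0.1405 = 179.9 W
From the inner boundary to the plate glass/cork board interface, ΣR_partial = 0.03789 K/W.
T_interface = T_in − Q·ΣR_partial = 295.5 K − (179.9)(0.03789) = 288.7 K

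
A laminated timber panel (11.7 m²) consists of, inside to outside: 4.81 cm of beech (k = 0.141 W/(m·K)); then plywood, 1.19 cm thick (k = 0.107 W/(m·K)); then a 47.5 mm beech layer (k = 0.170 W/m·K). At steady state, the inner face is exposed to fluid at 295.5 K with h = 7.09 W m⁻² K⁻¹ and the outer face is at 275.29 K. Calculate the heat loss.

Q = 271 W

Treat each layer as a resistance in series:
  R_conv,in = 1/(hA) = 1/(7.09·11.7) = 0.01206 K/W
  R_beech = L/(kA) = 0.0481/(0.141·11.7) = 0.02916 K/W
  R_plywood = L/(kA) = 0.0119/(0.107·11.7) = 0.009506 K/W
  R_beech = L/(kA) = 0.0475/(0.170·11.7) = 0.02388 K/W
ΣR = 0.01206 + 0.02916 + 0.009506 + 0.02388 = 0.07461 K/W
Q = ΔT/ΣR = (295.5 K − 275.29 K)/0.07461 = 271 W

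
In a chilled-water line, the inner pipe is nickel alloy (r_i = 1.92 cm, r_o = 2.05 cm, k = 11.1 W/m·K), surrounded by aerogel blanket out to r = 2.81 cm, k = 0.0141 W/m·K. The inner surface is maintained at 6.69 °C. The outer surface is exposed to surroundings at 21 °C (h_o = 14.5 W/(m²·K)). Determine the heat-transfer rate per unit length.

Resistance network (inner→outer):
  R'_nickel alloy = ln(0.0205/0.0192)/(2πk) = 0.06551/(2π·11.1) = 9.394×10^-4 m·K/W
  R'_aerogel blanket = ln(0.0281/0.0205)/(2πk) = 0.3153/(2π·0.0141) = 3.559 m·K/W
  R'_conv,out = 1/(2πr h) = 1/(2π·0.0281·14.5) = 0.3906 m·K/W
ΣR = 9.394×10^-4 + 3.559 + 0.3906 = 3.951 m·K/W
Q' = ΔT/ΣR = (6.69 °C − 21 °C)/3.951 = -3.62 W/m
(Negative Q' ⇒ heat flows inward; heat gain = 3.62 W/m.)

Q' = 3.62 W/m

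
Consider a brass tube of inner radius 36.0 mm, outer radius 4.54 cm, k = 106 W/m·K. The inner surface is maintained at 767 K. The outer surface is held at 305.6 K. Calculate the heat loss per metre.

Q' = 2πk·ΔT/ln(r₂/r₁) = 2π × 106 × 461.4 / ln(0.0454/0.0360) = 1.32×10^6 W/m

Q' = 1320 kW/m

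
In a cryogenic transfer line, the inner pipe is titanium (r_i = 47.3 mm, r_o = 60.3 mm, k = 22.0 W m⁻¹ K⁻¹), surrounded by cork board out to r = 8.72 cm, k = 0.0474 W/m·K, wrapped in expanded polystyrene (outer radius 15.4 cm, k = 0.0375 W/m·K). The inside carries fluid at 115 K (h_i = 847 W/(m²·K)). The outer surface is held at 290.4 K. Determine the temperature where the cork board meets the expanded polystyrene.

Resistance network (inner→outer):
  R'_conv,in = 1/(2πr h) = 1/(2π·0.0473·847) = 0.003973 m·K/W
  R'_titanium = ln(0.0603/0.0473)/(2πk) = 0.2428/(2π·22.0) = 0.001757 m·K/W
  R'_cork board = ln(0.0872/0.0603)/(2πk) = 0.3689/(2π·0.0474) = 1.239 m·K/W
  R'_expanded polystyrene = ln(0.154/0.0872)/(2πk) = 0.5687/(2π·0.0375) = 2.414 m·K/W
ΣR = 0.003973 + 0.001757 + 1.239 + 2.414 = 3.659 m·K/W
Q' = ΔT/ΣR = (115 K − 290.4 K)/3.659 = -47.94 W/m
From the inner boundary to the cork board/expanded polystyrene interface, ΣR_partial = 1.245 m·K/W.
T_interface = T_in − Q'·ΣR_partial = 115 K − (-47.94)(1.245) = 174.7 K

T = 174.7 K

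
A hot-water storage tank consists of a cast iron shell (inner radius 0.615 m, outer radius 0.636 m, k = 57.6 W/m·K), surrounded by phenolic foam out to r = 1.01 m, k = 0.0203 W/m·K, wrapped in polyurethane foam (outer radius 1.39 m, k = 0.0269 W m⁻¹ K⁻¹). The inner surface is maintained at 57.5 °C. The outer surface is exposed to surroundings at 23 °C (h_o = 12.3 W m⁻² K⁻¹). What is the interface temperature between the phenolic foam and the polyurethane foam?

T = 32.0 °C

Treat each layer as a resistance in series:
  R_cast iron = (1/0.615 − 1/0.636)/(4πk) = 0.05369/(4π·57.6) = 7.417×10^-5 K/W
  R_phenolic foam = (1/0.636 − 1/1.01)/(4πk) = 0.5822/(4π·0.0203) = 2.282 K/W
  R_polyurethane foam = (1/1.01 − 1/1.39)/(4πk) = 0.2707/(4π·0.0269) = 0.8007 K/W
  R_conv,out = 1/(4πr²h) = 1/(4π·1.39²·12.3) = 0.003349 K/W
ΣR = 7.417×10^-5 + 2.282 + 0.8007 + 0.003349 = 3.086 K/W
Q = ΔT/ΣR = (57.5 °C − 23 °C)/3.086 = 11.18 W
From the inner boundary to the phenolic foam/polyurethane foam interface, ΣR_partial = 2.282 K/W.
T_interface = T_in − Q·ΣR_partial = 57.5 °C − (11.18)(2.282) = 32.0 °C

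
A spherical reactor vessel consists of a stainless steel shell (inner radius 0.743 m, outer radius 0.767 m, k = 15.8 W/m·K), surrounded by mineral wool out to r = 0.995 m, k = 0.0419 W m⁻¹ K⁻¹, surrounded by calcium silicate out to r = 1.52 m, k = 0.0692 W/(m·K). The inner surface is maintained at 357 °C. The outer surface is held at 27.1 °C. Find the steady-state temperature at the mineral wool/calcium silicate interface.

Treat each layer as a resistance in series:
  R_stainless steel = (1/0.743 − 1/0.767)/(4πk) = 0.04211/(4π·15.8) = 2.121×10^-4 K/W
  R_mineral wool = (1/0.767 − 1/0.995)/(4πk) = 0.2988/(4π·0.0419) = 0.5674 K/W
  R_calcium silicate = (1/0.995 − 1/1.52)/(4πk) = 0.3471/(4π·0.0692) = 0.3992 K/W
ΣR = 2.121×10^-4 + 0.5674 + 0.3992 = 0.9668 K/W
Q = ΔT/ΣR = (357 °C − 27.1 °C)/0.9668 = 341.2 W
From the inner boundary to the mineral wool/calcium silicate interface, ΣR_partial = 0.5676 K/W.
T_interface = T_in − Q·ΣR_partial = 357 °C − (341.2)(0.5676) = 163 °C

T = 163 °C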